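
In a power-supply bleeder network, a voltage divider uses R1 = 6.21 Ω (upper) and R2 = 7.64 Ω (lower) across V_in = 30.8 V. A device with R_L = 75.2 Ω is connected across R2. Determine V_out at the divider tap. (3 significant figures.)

V_out ≈ 16.2 V

The load sits in parallel with R2, giving an effective lower resistance R2' = R2·R_L/(R2+R_L) = 6.935 Ω.
Then V_out = V_in · R2'/(R1 + R2') = 30.8 × 6.935/13.15 = 16.25 V.
(Unloaded it would be 17.0 V; the load pulls it down.)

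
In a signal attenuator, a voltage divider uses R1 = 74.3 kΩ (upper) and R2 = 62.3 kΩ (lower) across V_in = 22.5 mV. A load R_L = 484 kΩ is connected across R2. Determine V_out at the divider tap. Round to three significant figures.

First combine the lower leg with the load: R2 ‖ R_L = 55.20 kΩ.
Voltage divider with the loaded lower leg: V_out = 22.5 × 55.20/(74.3 + 55.20) = 22.5 × 0.4262 = 9.590 mV.

V_out ≈ 9.59 mV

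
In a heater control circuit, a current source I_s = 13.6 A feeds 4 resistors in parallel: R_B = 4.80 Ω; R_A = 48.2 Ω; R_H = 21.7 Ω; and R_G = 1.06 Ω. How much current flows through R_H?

I ≈ 0.514 A

Conductances: ΣG = 1/4.80 + 1/48.2 + 1/21.7 + 1/1.06 = 1.219 (1/Ω).
R_H takes the fraction G_k/ΣG = 0.04608/1.219 = 0.03782, so I = 13.6 × 0.03782 = 0.5143 A.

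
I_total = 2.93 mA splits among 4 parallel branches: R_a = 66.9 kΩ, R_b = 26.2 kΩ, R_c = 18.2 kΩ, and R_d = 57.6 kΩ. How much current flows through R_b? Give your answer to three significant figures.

Total conductance ΣG = 1/66.9 + 1/26.2 + 1/18.2 + 1/57.6 = 0.1254 (units of 1/kΩ).
By the current-divider rule, I = I_total · G_k/ΣG = 2.93 × 0.3043 = 0.8916 mA.

I ≈ 0.892 mA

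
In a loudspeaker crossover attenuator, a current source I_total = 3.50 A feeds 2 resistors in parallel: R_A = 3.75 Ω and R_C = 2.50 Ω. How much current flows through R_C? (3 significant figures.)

With just two branches, the current splits inversely with resistance.
I(R_C) = 3.50 × 3.75/(3.75 + 2.50) = 3.50 × 0.6000 = 2.100 A.

I ≈ 2.10 A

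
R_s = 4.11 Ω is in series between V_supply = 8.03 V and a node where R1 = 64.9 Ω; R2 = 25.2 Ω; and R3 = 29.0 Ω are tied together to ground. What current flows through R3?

I ≈ 0.202 A

Parallel bank: R_p = 1/(1/64.9 + 1/25.2 + 1/29.0) = 11.16 Ω.
V_A by voltage divider: V_A = 8.03 × 11.16/(4.11 + 11.16) = 5.869 V.
Branch current I = V_A/R3 = 5.869/29.0 = 0.2024 A.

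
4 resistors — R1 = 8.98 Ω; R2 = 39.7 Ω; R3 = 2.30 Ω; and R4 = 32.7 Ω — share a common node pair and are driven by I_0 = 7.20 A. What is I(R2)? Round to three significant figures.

Conductances: ΣG = 1/8.98 + 1/39.7 + 1/2.30 + 1/32.7 = 0.6019 (1/Ω).
R2 takes the fraction G_k/ΣG = 0.02519/0.6019 = 0.04185, so I = 7.20 × 0.04185 = 0.3013 A.

I ≈ 0.301 A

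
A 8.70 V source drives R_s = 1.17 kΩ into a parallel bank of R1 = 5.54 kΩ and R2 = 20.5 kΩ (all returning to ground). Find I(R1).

Combine the parallel branches: R_p = (1/5.54 + 1/20.5)⁻¹ = 4.361 kΩ.
V_A = 8.70 × 4.361/5.531 = 6.860 V.
Branch current I = V_A/R1 = 6.860/5.54 = 1.238 mA.

I ≈ 1.24 mA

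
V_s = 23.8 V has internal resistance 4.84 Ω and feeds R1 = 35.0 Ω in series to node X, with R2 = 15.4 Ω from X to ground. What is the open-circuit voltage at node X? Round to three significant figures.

R1' = 4.84 + 35.0 = 39.84 Ω (source resistance + R1).
V_th is the unloaded tap voltage: V_s · R2/(R1'+R2) = 23.8 × 0.2788 = 6.635 V.

V_th ≈ 6.64 V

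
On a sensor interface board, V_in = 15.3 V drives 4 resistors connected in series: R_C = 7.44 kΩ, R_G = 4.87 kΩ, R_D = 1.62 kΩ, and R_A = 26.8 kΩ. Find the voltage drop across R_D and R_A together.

Series total: ΣR = 7.44 + 4.87 + 1.62 + 26.8 = 40.73 kΩ.
R_{R_D..R_A} = 1.62 + 26.8 = 28.42 kΩ.
V = V_in · R/ΣR = 15.3 × 0.6978 = 10.68 V.

V ≈ 10.7 V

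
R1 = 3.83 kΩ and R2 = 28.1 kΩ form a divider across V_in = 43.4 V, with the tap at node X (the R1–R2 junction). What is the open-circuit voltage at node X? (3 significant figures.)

With X open, the divider is unloaded: V_th = 43.4 × 28.1/31.93 = 38.19 V.

V_th ≈ 38.2 V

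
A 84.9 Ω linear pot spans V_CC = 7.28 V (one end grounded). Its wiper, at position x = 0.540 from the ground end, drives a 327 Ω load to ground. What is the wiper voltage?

The pot divides into 39.05 Ω above the wiper and 45.85 Ω below.
R_L loads the lower segment: effective lower R = 40.21 Ω.
Loaded-divider output: V_out = 7.28 × 0.5073 = 3.693 V.

V_out ≈ 3.69 V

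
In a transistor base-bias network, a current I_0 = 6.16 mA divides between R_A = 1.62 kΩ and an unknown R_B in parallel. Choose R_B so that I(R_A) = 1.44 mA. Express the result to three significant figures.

In a two-way split, I_A/I_0 = R_B/(R_A + R_B).
With f = 0.2338, R_B = R_A · f/(1−f) = 1.62 × 0.3051 = 0.4942 kΩ.

R_B ≈ 0.494 kΩ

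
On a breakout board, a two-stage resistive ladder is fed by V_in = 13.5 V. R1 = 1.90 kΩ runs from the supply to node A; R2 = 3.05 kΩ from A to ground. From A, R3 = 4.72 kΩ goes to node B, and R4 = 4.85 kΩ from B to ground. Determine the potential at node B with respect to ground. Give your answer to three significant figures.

V_B ≈ 3.76 V

Node A sees R2 in parallel with the series input of stage 2, R3 + R4 = 9.570 kΩ.
R2 ‖ (R3+R4) = 2.313 kΩ.
V_A = 13.5 × 2.313/(1.90 + 2.313) = 7.412 V.
Stage 2 is unloaded, so V_B = V_A · R4/(R3+R4) = 7.412 × 4.85/9.570 = 3.756 V.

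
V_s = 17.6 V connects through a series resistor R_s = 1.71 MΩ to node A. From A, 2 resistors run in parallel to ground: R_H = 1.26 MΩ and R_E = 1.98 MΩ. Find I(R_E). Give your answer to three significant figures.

Parallel bank: R_p = 1/(1/1.26 + 1/1.98) = 0.7700 MΩ.
V_A = 17.6 × 0.7700/2.480 = 5.465 V.
Branch current I = V_A/R_E = 5.465/1.98 = 2.760 µA.

I ≈ 2.76 µA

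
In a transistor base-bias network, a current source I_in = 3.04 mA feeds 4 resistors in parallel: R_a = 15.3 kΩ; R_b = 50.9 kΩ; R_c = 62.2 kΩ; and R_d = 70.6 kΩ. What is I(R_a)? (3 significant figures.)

I ≈ 1.72 mA

ΣG = 1/15.3 + 1/50.9 + 1/62.2 + 1/70.6 = 0.1152.
By the current-divider rule, I = I_in · G_k/ΣG = 3.04 × 0.5671 = 1.724 mA.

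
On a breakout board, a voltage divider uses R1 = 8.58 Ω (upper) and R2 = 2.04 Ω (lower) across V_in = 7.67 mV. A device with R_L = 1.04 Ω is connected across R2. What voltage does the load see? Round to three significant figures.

The load sits in parallel with R2, giving an effective lower resistance R2' = R2·R_L/(R2+R_L) = 0.6888 Ω.
Voltage divider with the loaded lower leg: V_out = 7.67 × 0.6888/(8.58 + 0.6888) = 7.67 × 0.07432 = 0.5700 mV.

V_out ≈ 0.570 mV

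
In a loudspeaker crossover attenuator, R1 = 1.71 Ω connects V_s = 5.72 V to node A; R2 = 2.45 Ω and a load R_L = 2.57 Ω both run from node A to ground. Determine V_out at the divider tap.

V_out ≈ 2.42 V

The load sits in parallel with R2, giving an effective lower resistance R2' = R2·R_L/(R2+R_L) = 1.254 Ω.
Now apply the divider: V_out = 5.72 × 0.4231 = 2.420 V.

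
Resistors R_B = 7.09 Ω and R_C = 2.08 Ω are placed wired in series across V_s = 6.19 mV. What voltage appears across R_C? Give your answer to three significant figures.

Total series resistance ΣR = 7.09 + 2.08 = 9.170 Ω.
Voltage divider: V = V_s · (2.080 / 9.170) = 6.19 × 0.2268 = 1.404 mV.

V ≈ 1.40 mV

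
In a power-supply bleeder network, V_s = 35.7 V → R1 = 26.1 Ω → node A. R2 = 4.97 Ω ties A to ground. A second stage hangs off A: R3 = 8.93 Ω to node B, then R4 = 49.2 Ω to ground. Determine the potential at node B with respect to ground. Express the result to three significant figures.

The second stage (R3 + R4 = 58.13 Ω) loads node A in parallel with R2.
Effective lower resistance at A: R2 ‖ 58.13 = 4.579 Ω.
First divider: V_A = V_s · 4.579/(26.1 + 4.579) = 5.328 V.
Then the unloaded second divider: V_B = V_A × R4/(R3+R4) = 5.328 × 0.8464 = 4.509 V.

V_B ≈ 4.51 V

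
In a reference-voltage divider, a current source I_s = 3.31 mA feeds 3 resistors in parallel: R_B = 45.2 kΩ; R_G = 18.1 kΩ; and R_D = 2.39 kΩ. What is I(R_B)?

I ≈ 0.148 mA

Conductances: ΣG = 1/45.2 + 1/18.1 + 1/2.39 = 0.4958 (1/kΩ).
Current divider: I(R_B) = I_s · G_k/ΣG = 3.31 × (0.02212/0.4958) = 3.31 × 0.04462 = 0.1477 mA.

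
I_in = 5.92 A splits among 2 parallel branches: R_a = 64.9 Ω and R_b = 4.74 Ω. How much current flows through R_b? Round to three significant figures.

With just two branches, the current splits inversely with resistance.
I(R_b) = 5.92 × 64.9/(64.9 + 4.74) = 5.92 × 0.9319 = 5.517 A.

I ≈ 5.52 A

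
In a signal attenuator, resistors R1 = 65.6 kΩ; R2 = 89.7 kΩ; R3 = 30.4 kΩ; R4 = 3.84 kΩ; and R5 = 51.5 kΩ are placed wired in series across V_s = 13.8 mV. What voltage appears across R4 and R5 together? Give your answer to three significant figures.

V ≈ 3.17 mV

ΣR = 65.6 + 89.7 + 30.4 + 3.84 + 51.5 = 241.0 kΩ.
R_{R4..R5} = 3.84 + 51.5 = 55.34 kΩ.
By the voltage-divider rule, V = 13.8 × 55.34/241.0 = 3.168 mV.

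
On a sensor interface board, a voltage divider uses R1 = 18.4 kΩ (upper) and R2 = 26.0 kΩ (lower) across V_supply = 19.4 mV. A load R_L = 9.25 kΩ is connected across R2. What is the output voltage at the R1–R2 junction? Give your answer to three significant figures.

R2 ‖ R_L = (26.0 × 9.25)/(26.0 + 9.25) = 6.823 kΩ.
Now apply the divider: V_out = 19.4 × 0.2705 = 5.248 mV.
(Unloaded it would be 11.4 mV; the load pulls it down.)

V_out ≈ 5.25 mV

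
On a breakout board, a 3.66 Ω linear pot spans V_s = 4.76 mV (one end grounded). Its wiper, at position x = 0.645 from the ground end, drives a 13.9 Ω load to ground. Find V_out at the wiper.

Split the track: R_lower = x·R_p = 2.361 Ω, R_upper = (1−x)·R_p = 1.299 Ω.
Lower segment in parallel with the load: 2.361 ‖ 13.9 = 2.018 Ω.
Loaded-divider output: V_out = 4.76 × 0.6083 = 2.896 mV.

V_out ≈ 2.90 mV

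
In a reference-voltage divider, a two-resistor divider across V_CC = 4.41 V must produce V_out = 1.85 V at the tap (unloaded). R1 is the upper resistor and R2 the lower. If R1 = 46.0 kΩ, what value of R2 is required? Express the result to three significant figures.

R2 ≈ 33.2 kΩ

Required fraction k = V_out/V_CC = 0.4195.
R2 = R1 · 0.4195/(1 − 0.4195) = 33.24 kΩ.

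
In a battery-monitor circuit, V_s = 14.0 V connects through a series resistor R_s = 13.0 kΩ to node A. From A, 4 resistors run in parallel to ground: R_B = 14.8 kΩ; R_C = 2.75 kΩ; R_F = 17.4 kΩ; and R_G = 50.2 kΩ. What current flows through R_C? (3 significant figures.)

I ≈ 0.669 mA

Equivalent of the parallel group: R_p = 1.966 kΩ.
V_A by voltage divider: V_A = 14.0 × 1.966/(13.0 + 1.966) = 1.839 V.
Branch current I = V_A/R_C = 1.839/2.75 = 0.6688 mA.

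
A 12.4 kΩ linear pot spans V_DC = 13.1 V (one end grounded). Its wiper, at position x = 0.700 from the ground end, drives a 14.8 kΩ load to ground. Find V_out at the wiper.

V_out ≈ 7.80 V

The pot divides into 3.720 kΩ above the wiper and 8.680 kΩ below.
(x·R_p) ‖ R_L = 5.471 kΩ.
V_out = 13.1 × 5.471/(3.720 + 5.471) = 7.798 V.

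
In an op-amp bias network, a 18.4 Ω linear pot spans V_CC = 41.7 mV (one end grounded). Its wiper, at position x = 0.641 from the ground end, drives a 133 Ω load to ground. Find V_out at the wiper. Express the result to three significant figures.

V_out ≈ 25.9 mV

Lower segment x·R_p = 11.79 Ω; upper segment (1−x)·R_p = 6.606 Ω.
(x·R_p) ‖ R_L = 10.83 Ω.
V_out = 41.7 × 10.83/(6.606 + 10.83) = 25.90 mV.
(Unloaded: V_out = x·V_CC = 26.7 mV.)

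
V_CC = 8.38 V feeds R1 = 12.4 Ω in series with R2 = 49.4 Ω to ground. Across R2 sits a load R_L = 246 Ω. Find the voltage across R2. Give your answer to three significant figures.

First combine the lower leg with the load: R2 ‖ R_L = 41.14 Ω.
Voltage divider with the loaded lower leg: V_out = 8.38 × 41.14/(12.4 + 41.14) = 8.38 × 0.7684 = 6.439 V.
(Unloaded it would be 6.70 V; the load pulls it down.)

V_out ≈ 6.44 V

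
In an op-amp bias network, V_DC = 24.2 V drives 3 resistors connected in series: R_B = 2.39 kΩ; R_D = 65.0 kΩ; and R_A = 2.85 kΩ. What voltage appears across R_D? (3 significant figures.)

Series total: ΣR = 2.39 + 65.0 + 2.85 = 70.24 kΩ.
V = V_DC · R/ΣR = 24.2 × 0.9254 = 22.39 V.

V ≈ 22.4 V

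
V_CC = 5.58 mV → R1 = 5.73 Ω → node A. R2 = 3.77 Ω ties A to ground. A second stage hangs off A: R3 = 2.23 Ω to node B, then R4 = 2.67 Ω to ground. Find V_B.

V_B ≈ 0.824 mV

Node A sees R2 in parallel with the series input of stage 2, R3 + R4 = 4.900 Ω.
R2 ‖ (R3+R4) = 2.131 Ω.
V_A = 5.58 × 2.131/(5.73 + 2.131) = 1.512 mV.
Stage 2 is unloaded, so V_B = V_A · R4/(R3+R4) = 1.512 × 2.67/4.900 = 0.8242 mV.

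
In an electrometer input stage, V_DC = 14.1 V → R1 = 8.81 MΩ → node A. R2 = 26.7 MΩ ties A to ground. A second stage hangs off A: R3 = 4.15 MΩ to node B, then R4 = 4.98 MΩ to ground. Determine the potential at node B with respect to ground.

V_B ≈ 3.35 V

Node A sees R2 in parallel with the series input of stage 2, R3 + R4 = 9.130 MΩ.
Effective lower resistance at A: R2 ‖ 9.130 = 6.804 MΩ.
So V_A = 14.1 × 0.4357 = 6.144 V.
Stage 2 is unloaded, so V_B = V_A · R4/(R3+R4) = 6.144 × 4.98/9.130 = 3.351 V.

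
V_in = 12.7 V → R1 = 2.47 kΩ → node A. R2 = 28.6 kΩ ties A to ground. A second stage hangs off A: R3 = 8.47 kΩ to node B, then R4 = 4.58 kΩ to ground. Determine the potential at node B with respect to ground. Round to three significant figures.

The second stage (R3 + R4 = 13.05 kΩ) loads node A in parallel with R2.
Effective lower resistance at A: R2 ‖ 13.05 = 8.961 kΩ.
So V_A = 12.7 × 0.7839 = 9.956 V.
V_B = V_A × 0.3510 = 3.494 V.

V_B ≈ 3.49 V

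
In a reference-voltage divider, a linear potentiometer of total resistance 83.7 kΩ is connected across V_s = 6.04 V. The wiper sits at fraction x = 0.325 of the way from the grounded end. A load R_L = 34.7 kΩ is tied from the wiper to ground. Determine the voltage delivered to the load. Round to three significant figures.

Lower segment x·R_p = 27.20 kΩ; upper segment (1−x)·R_p = 56.50 kΩ.
R_L loads the lower segment: effective lower R = 15.25 kΩ.
Then V_out = V_s · 15.25/(56.50 + 15.25) = 1.284 V.

V_out ≈ 1.28 V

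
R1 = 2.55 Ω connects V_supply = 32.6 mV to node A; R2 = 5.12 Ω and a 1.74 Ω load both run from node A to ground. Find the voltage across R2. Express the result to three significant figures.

R2 ‖ R_L = (5.12 × 1.74)/(5.12 + 1.74) = 1.299 Ω.
Voltage divider with the loaded lower leg: V_out = 32.6 × 1.299/(2.55 + 1.299) = 32.6 × 0.3374 = 11.00 mV.

V_out ≈ 11.0 mV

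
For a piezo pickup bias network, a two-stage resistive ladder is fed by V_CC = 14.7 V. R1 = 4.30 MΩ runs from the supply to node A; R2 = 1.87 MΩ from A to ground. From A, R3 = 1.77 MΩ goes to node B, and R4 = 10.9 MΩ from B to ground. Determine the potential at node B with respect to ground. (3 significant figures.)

Looking into the second stage from A: R3 + R4 = 12.67 MΩ appears in parallel with R2.
R2 ‖ (R3+R4) = 1.629 MΩ.
First divider: V_A = V_CC · 1.629/(4.30 + 1.629) = 4.040 V.
Then the unloaded second divider: V_B = V_A × R4/(R3+R4) = 4.040 × 0.8603 = 3.475 V.

V_B ≈ 3.48 V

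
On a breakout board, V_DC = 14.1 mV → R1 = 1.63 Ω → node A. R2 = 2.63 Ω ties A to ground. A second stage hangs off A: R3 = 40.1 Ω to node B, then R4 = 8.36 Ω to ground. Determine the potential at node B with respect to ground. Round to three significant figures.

Node A sees R2 in parallel with the series input of stage 2, R3 + R4 = 48.46 Ω.
R2 ‖ (R3+R4) = 2.495 Ω.
First divider: V_A = V_DC · 2.495/(1.63 + 2.495) = 8.528 mV.
Then the unloaded second divider: V_B = V_A × R4/(R3+R4) = 8.528 × 0.1725 = 1.471 mV.

V_B ≈ 1.47 mV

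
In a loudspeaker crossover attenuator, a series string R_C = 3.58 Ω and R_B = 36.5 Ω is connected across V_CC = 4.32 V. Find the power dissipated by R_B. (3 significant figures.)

ΣR = 40.08 Ω → I = 4.32/40.08 = 0.1078 A.
P(R_B) = I²·R_B = (0.1078)² × 36.5 = 0.4240 W.

P ≈ 0.424 W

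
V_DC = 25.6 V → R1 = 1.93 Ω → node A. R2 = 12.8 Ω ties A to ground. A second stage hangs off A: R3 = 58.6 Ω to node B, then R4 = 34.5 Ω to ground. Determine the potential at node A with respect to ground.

Node A sees R2 in parallel with the series input of stage 2, R3 + R4 = 93.10 Ω.
R2 ‖ (R3+R4) = 11.25 Ω.
V_A = 25.6 × 11.25/(1.93 + 11.25) = 21.85 V.

V_A ≈ 21.9 V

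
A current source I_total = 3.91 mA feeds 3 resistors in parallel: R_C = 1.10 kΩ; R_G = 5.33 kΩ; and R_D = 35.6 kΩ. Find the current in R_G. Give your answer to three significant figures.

I ≈ 0.652 mA

ΣG = 1/1.10 + 1/5.33 + 1/35.6 = 1.125.
R_G takes the fraction G_k/ΣG = 0.1876/1.125 = 0.1668, so I = 3.91 × 0.1668 = 0.6522 mA.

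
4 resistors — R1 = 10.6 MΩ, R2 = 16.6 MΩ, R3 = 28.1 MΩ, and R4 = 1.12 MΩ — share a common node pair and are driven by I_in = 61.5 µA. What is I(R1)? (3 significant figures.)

Total conductance ΣG = 1/10.6 + 1/16.6 + 1/28.1 + 1/1.12 = 1.083 (units of 1/MΩ).
Current divider: I(R1) = I_in · G_k/ΣG = 61.5 × (0.09434/1.083) = 61.5 × 0.08711 = 5.357 µA.

I ≈ 5.36 µA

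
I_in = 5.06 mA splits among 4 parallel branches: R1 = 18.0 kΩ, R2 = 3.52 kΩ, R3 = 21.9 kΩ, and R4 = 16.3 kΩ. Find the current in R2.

Conductances: ΣG = 1/18.0 + 1/3.52 + 1/21.9 + 1/16.3 = 0.4467 (1/kΩ).
By the current-divider rule, I = I_in · G_k/ΣG = 5.06 × 0.6360 = 3.218 mA.

I ≈ 3.22 mA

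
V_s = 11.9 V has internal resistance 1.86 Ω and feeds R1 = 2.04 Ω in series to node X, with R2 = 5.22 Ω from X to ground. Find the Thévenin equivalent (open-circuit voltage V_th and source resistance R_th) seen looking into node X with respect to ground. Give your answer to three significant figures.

R1' = 1.86 + 2.04 = 3.900 Ω (source resistance + R1).
With X open, the divider is unloaded: V_th = 11.9 × 5.22/9.120 = 6.811 V.
With V_s suppressed (replaced by a short), R_th = R1' ‖ R2 = (3.900 × 5.22)/(3.900 + 5.22) = 2.232 Ω.

V_th ≈ 6.81 V, R_th ≈ 2.23 Ω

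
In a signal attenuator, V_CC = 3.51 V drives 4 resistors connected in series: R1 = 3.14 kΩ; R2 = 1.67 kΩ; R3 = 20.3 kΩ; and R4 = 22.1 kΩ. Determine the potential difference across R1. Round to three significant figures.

V ≈ 0.233 V

Total series resistance ΣR = 3.14 + 1.67 + 20.3 + 22.1 = 47.21 kΩ.
V = V_CC · R/ΣR = 3.51 × 0.06651 = 0.2335 V.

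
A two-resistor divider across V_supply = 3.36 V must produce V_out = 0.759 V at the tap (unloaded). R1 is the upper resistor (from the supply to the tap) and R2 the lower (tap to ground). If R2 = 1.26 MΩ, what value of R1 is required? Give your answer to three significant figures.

R1 ≈ 4.32 MΩ

The divider ratio is R2/(R1+R2) = 0.759/3.36 = 0.2259.
R1 = R2·(1/k − 1) = 1.26 × 3.427 = 4.318 MΩ.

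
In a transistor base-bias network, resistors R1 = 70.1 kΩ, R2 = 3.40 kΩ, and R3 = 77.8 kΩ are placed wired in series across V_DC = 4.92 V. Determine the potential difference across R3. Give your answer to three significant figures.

Series total: ΣR = 70.1 + 3.40 + 77.8 = 151.3 kΩ.
Voltage divider: V = V_DC · (77.80 / 151.3) = 4.92 × 0.5142 = 2.530 V.

V ≈ 2.53 V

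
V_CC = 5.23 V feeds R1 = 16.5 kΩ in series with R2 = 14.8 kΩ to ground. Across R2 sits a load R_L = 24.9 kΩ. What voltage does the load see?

First combine the lower leg with the load: R2 ‖ R_L = 9.283 kΩ.
Now apply the divider: V_out = 5.23 × 0.3600 = 1.883 V.
(Unloaded it would be 2.47 V; the load pulls it down.)

V_out ≈ 1.88 V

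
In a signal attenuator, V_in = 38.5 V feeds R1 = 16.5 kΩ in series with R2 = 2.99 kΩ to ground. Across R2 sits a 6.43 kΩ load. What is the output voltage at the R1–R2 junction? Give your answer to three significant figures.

R2 ‖ R_L = (2.99 × 6.43)/(2.99 + 6.43) = 2.041 kΩ.
Voltage divider with the loaded lower leg: V_out = 38.5 × 2.041/(16.5 + 2.041) = 38.5 × 0.1101 = 4.238 V.

V_out ≈ 4.24 V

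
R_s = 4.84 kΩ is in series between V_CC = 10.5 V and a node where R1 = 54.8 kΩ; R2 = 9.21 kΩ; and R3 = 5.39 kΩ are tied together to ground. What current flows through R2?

I ≈ 0.454 mA

Parallel bank: R_p = 1/(1/54.8 + 1/9.21 + 1/5.39) = 3.201 kΩ.
Node voltage V_A = V_CC · R_p/(R_s + R_p) = 10.5 × 0.3981 = 4.180 V.
Branch current I = V_A/R2 = 4.180/9.21 = 0.4539 mA.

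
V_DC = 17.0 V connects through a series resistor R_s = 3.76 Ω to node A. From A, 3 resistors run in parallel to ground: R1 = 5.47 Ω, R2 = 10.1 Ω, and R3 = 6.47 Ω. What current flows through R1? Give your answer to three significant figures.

I ≈ 1.18 A

Combine the parallel branches: R_p = (1/5.47 + 1/10.1 + 1/6.47)⁻¹ = 2.292 Ω.
V_A by voltage divider: V_A = 17.0 × 2.292/(3.76 + 2.292) = 6.437 V.
I(R1) = V_A / R1 = 6.437/5.47 = 1.177 A.
(Check via current divider: I_total = 2.809 A; share G_k/ΣG = 0.4189 → same result.)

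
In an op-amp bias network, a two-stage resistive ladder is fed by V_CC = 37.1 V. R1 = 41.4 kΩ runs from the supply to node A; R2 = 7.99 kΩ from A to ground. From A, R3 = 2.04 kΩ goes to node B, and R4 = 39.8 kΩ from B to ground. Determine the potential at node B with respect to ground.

V_B ≈ 4.92 V

The second stage (R3 + R4 = 41.84 kΩ) loads node A in parallel with R2.
R2 ‖ (R3+R4) = 6.709 kΩ.
So V_A = 37.1 × 0.1395 = 5.174 V.
Then the unloaded second divider: V_B = V_A × R4/(R3+R4) = 5.174 × 0.9512 = 4.921 V.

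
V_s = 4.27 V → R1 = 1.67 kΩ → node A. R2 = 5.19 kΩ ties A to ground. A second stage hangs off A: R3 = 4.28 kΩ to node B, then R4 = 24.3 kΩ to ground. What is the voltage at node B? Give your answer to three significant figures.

Looking into the second stage from A: R3 + R4 = 28.58 kΩ appears in parallel with R2.
R2 ‖ (R3+R4) = 4.392 kΩ.
V_A = 4.27 × 4.392/(1.67 + 4.392) = 3.094 V.
Then the unloaded second divider: V_B = V_A × R4/(R3+R4) = 3.094 × 0.8502 = 2.630 V.

V_B ≈ 2.63 V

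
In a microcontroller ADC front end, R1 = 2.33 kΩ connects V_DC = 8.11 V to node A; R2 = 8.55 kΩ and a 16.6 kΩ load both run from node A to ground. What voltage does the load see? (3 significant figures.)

The load sits in parallel with R2, giving an effective lower resistance R2' = R2·R_L/(R2+R_L) = 5.643 kΩ.
Now apply the divider: V_out = 8.11 × 0.7078 = 5.740 V.

V_out ≈ 5.74 V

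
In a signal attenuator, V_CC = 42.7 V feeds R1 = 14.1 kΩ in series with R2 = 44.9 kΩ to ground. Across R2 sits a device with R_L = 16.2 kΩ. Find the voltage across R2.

R2 ‖ R_L = (44.9 × 16.2)/(44.9 + 16.2) = 11.90 kΩ.
Voltage divider with the loaded lower leg: V_out = 42.7 × 11.90/(14.1 + 11.90) = 42.7 × 0.4578 = 19.55 V.

V_out ≈ 19.5 V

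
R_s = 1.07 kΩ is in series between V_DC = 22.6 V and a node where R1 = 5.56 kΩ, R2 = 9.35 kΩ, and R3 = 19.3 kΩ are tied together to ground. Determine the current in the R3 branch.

Parallel bank: R_p = 1/(1/5.56 + 1/9.35 + 1/19.3) = 2.953 kΩ.
V_A by voltage divider: V_A = 22.6 × 2.953/(1.07 + 2.953) = 16.59 V.
Branch current I = V_A/R3 = 16.59/19.3 = 0.8595 mA.

I ≈ 0.860 mA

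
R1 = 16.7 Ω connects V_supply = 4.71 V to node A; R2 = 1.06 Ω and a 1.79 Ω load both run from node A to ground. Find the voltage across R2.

V_out ≈ 0.181 V

R2 ‖ R_L = (1.06 × 1.79)/(1.06 + 1.79) = 0.6658 Ω.
Now apply the divider: V_out = 4.71 × 0.03834 = 0.1806 V.
(Unloaded it would be 0.281 V; the load pulls it down.)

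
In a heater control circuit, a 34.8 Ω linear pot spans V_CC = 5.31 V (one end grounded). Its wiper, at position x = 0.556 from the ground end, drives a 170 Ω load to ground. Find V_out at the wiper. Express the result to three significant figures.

V_out ≈ 2.81 V

Lower segment x·R_p = 19.35 Ω; upper segment (1−x)·R_p = 15.45 Ω.
(x·R_p) ‖ R_L = 17.37 Ω.
V_out = 5.31 × 17.37/(15.45 + 17.37) = 2.810 V.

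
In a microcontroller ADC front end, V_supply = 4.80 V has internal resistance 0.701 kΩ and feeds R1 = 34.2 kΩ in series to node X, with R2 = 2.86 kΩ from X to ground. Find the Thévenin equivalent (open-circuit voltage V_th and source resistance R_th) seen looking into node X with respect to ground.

V_th ≈ 0.364 V, R_th ≈ 2.64 kΩ

R1' = 0.701 + 34.2 = 34.90 kΩ (source resistance + R1).
With X open, the divider is unloaded: V_th = 4.80 × 2.86/37.76 = 0.3635 V.
With V_supply suppressed (replaced by a short), R_th = R1' ‖ R2 = (34.90 × 2.86)/(34.90 + 2.86) = 2.643 kΩ.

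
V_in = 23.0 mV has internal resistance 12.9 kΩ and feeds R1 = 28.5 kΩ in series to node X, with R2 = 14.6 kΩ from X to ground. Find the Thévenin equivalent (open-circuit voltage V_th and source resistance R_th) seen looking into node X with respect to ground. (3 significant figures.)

R1' = 12.9 + 28.5 = 41.40 kΩ (source resistance + R1).
With X open, the divider is unloaded: V_th = 23.0 × 14.6/56.00 = 5.996 mV.
Zeroing V_in shorts the top of R1' to ground, so R_th = R1' ‖ R2 = 10.79 kΩ.

V_th ≈ 6.00 mV, R_th ≈ 10.8 kΩ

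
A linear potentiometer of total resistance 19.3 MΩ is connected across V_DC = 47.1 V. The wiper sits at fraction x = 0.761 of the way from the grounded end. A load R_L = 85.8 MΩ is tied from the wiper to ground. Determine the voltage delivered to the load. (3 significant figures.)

Lower segment x·R_p = 14.69 MΩ; upper segment (1−x)·R_p = 4.613 MΩ.
Lower segment in parallel with the load: 14.69 ‖ 85.8 = 12.54 MΩ.
Then V_out = V_DC · 12.54/(4.613 + 12.54) = 34.43 V.
(Unloaded: V_out = x·V_DC = 35.8 V.)

V_out ≈ 34.4 V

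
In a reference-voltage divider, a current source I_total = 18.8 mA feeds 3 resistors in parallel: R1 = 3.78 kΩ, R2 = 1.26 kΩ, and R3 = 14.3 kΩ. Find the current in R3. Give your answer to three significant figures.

Conductances: ΣG = 1/3.78 + 1/1.26 + 1/14.3 = 1.128 (1/kΩ).
Current divider: I(R3) = I_total · G_k/ΣG = 18.8 × (0.06993/1.128) = 18.8 × 0.06199 = 1.165 mA.

I ≈ 1.17 mA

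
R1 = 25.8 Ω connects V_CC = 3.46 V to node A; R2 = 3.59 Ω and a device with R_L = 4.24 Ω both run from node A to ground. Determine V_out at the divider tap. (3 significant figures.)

V_out ≈ 0.242 V

First combine the lower leg with the load: R2 ‖ R_L = 1.944 Ω.
Voltage divider with the loaded lower leg: V_out = 3.46 × 1.944/(25.8 + 1.944) = 3.46 × 0.07007 = 0.2424 V.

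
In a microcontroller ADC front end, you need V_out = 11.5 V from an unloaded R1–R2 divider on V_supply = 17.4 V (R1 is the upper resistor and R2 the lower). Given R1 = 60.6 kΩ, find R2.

R2 ≈ 118 kΩ

V_out/V_supply = R2/(R1+R2) = 0.6609.
So R2 = R1 · V_out/(V_supply − V_out) = 60.6 × 11.5/(17.4 − 11.5) = 60.6 × 1.949 = 118.1 kΩ.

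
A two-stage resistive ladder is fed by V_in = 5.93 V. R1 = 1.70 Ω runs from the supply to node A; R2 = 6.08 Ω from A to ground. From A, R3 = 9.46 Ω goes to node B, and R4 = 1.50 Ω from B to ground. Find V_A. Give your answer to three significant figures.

V_A ≈ 4.13 V

The second stage (R3 + R4 = 10.96 Ω) loads node A in parallel with R2.
Effective lower resistance at A: R2 ‖ 10.96 = 3.911 Ω.
So V_A = 5.93 × 0.6970 = 4.133 V.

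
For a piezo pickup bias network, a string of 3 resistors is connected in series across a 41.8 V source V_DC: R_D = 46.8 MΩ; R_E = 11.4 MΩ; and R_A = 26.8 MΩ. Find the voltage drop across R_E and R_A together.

Total series resistance ΣR = 46.8 + 11.4 + 26.8 = 85.00 MΩ.
R_{R_E..R_A} = 11.4 + 26.8 = 38.20 MΩ.
Voltage divider: V = V_DC · (38.20 / 85.00) = 41.8 × 0.4494 = 18.79 V.

V ≈ 18.8 V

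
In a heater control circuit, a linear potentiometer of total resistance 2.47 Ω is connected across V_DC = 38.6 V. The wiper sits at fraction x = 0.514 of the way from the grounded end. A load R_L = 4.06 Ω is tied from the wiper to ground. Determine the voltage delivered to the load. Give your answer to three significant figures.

V_out ≈ 17.2 V

Split the track: R_lower = x·R_p = 1.270 Ω, R_upper = (1−x)·R_p = 1.200 Ω.
R_L loads the lower segment: effective lower R = 0.9671 Ω.
Loaded-divider output: V_out = 38.6 × 0.4462 = 17.22 V.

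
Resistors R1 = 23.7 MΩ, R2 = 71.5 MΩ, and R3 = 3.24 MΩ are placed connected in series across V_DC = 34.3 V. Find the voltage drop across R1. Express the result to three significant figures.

Total series resistance ΣR = 23.7 + 71.5 + 3.24 = 98.44 MΩ.
Voltage divider: V = V_DC · (23.70 / 98.44) = 34.3 × 0.2408 = 8.258 V.

V ≈ 8.26 V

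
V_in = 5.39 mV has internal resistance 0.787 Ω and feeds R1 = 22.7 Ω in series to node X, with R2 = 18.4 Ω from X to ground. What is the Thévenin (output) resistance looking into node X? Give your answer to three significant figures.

R1' = 0.787 + 22.7 = 23.49 Ω (source resistance + R1).
Looking into X with the source shorted: R_th = R1'·R2/(R1'+R2) = 23.49 × 18.4/41.89 = 10.32 Ω.

R_th ≈ 10.3 Ω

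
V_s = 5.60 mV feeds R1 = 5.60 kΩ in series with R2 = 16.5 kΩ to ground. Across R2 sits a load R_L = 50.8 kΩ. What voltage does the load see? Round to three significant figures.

R2 ‖ R_L = (16.5 × 50.8)/(16.5 + 50.8) = 12.45 kΩ.
Voltage divider with the loaded lower leg: V_out = 5.60 × 12.45/(5.60 + 12.45) = 5.60 × 0.6898 = 3.863 mV.
(Unloaded it would be 4.18 mV; the load pulls it down.)

V_out ≈ 3.86 mV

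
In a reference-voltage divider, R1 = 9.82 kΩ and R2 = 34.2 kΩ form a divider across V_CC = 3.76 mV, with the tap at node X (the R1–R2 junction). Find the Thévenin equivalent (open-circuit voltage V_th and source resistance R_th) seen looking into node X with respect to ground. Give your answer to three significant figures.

V_th ≈ 2.92 mV, R_th ≈ 7.63 kΩ

Open-circuit (no load on X): V_th = V_CC · R2/(R1 + R2) = 3.76 × 34.2/(9.820 + 34.2) = 2.921 mV.
Zeroing V_CC shorts the top of R1 to ground, so R_th = R1 ‖ R2 = 7.629 kΩ.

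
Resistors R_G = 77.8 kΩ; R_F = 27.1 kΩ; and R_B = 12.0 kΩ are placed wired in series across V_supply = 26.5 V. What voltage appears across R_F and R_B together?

V ≈ 8.86 V

Total series resistance ΣR = 77.8 + 27.1 + 12.0 = 116.9 kΩ.
R_{R_F..R_B} = 27.1 + 12.0 = 39.10 kΩ.
V = V_supply · R/ΣR = 26.5 × 0.3345 = 8.864 V.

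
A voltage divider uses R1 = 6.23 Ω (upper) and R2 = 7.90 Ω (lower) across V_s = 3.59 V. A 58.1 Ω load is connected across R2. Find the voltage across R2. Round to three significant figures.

V_out ≈ 1.89 V

First combine the lower leg with the load: R2 ‖ R_L = 6.954 Ω.
Then V_out = V_s · R2'/(R1 + R2') = 3.59 × 6.954/13.18 = 1.894 V.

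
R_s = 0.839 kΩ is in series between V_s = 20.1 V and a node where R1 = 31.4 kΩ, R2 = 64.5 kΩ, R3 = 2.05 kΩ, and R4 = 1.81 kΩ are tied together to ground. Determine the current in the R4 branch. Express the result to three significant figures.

Parallel bank: R_p = 1/(1/31.4 + 1/64.5 + 1/2.05 + 1/1.81) = 0.9194 kΩ.
Node voltage V_A = V_s · R_p/(R_s + R_p) = 20.1 × 0.5229 = 10.51 V.
I(R4) = V_A / R4 = 10.51/1.81 = 5.806 mA.
(Equivalently: I_total = 11.43 mA, then current-divider fraction G_k/ΣG = 0.5080.)

I ≈ 5.81 mA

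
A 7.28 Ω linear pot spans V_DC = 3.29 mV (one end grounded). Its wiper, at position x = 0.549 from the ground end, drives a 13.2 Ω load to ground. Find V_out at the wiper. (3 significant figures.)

V_out ≈ 1.59 mV

Lower segment x·R_p = 3.997 Ω; upper segment (1−x)·R_p = 3.283 Ω.
(x·R_p) ‖ R_L = 3.068 Ω.
V_out = 3.29 × 3.068/(3.283 + 3.068) = 1.589 mV.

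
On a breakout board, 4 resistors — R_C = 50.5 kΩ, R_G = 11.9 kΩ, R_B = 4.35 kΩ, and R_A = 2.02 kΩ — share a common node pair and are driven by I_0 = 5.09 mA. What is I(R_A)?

Conductances: ΣG = 1/50.5 + 1/11.9 + 1/4.35 + 1/2.02 = 0.8288 (1/kΩ).
Current divider: I(R_A) = I_0 · G_k/ΣG = 5.09 × (0.4950/0.8288) = 5.09 × 0.5973 = 3.040 mA.

I ≈ 3.04 mA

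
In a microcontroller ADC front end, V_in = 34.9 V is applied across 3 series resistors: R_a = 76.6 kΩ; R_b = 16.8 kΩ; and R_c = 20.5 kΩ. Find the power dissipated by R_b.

P ≈ 1.58 mW

The common current is I = 34.9/113.9 = 0.3064 mA.
V(R_b) = I·R = 5.148 V; P = V·I = 5.148 × 0.3064 = 1.577 mW.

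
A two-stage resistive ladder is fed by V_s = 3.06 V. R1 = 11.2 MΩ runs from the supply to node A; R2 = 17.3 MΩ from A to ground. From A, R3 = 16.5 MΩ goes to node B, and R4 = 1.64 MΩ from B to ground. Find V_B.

The second stage (R3 + R4 = 18.14 MΩ) loads node A in parallel with R2.
R2 ‖ (R3+R4) = 8.855 MΩ.
First divider: V_A = V_s · 8.855/(11.2 + 8.855) = 1.351 V.
Stage 2 is unloaded, so V_B = V_A · R4/(R3+R4) = 1.351 × 1.64/18.14 = 0.1222 V.

V_B ≈ 0.122 V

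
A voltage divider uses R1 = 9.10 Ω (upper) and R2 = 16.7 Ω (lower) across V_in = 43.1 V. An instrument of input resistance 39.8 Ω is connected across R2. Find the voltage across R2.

V_out ≈ 24.3 V

The load sits in parallel with R2, giving an effective lower resistance R2' = R2·R_L/(R2+R_L) = 11.76 Ω.
Voltage divider with the loaded lower leg: V_out = 43.1 × 11.76/(9.10 + 11.76) = 43.1 × 0.5638 = 24.30 V.
(Unloaded it would be 27.9 V; the load pulls it down.)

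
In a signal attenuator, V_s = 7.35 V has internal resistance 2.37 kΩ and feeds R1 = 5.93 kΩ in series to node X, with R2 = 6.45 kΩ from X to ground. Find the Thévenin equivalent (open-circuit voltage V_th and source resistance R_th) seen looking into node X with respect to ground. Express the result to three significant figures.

R1' = 2.37 + 5.93 = 8.300 kΩ (source resistance + R1).
With X open, the divider is unloaded: V_th = 7.35 × 6.45/14.75 = 3.214 V.
With V_s suppressed (replaced by a short), R_th = R1' ‖ R2 = (8.300 × 6.45)/(8.300 + 6.45) = 3.629 kΩ.

V_th ≈ 3.21 V, R_th ≈ 3.63 kΩ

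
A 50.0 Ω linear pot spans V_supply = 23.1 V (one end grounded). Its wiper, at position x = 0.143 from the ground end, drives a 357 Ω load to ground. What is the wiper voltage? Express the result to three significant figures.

V_out ≈ 3.25 V

The pot divides into 42.85 Ω above the wiper and 7.150 Ω below.
(x·R_p) ‖ R_L = 7.010 Ω.
Then V_out = V_supply · 7.010/(42.85 + 7.010) = 3.248 V.
(Unloaded: V_out = x·V_supply = 3.30 V.)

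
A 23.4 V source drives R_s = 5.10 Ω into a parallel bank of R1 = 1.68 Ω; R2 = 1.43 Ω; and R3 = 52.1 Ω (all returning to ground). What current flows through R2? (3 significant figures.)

Equivalent of the parallel group: R_p = 0.7612 Ω.
V_A = 23.4 × 0.7612/5.861 = 3.039 V.
Branch current I = V_A/R2 = 3.039/1.43 = 2.125 A.

I ≈ 2.13 A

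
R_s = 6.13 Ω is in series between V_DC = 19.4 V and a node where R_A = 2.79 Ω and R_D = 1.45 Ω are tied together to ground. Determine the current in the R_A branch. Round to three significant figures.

Combine the parallel branches: R_p = (1/2.79 + 1/1.45)⁻¹ = 0.9541 Ω.
V_A by voltage divider: V_A = 19.4 × 0.9541/(6.13 + 0.9541) = 2.613 V.
I(R_A) = V_A / R_A = 2.613/2.79 = 0.9365 A.
(Check via current divider: I_total = 2.739 A; share G_k/ΣG = 0.3420 → same result.)

I ≈ 0.937 A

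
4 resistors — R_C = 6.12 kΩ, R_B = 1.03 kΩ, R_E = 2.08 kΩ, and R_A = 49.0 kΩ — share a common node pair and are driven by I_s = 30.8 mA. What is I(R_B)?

ΣG = 1/6.12 + 1/1.03 + 1/2.08 + 1/49.0 = 1.635.
Current divider: I(R_B) = I_s · G_k/ΣG = 30.8 × (0.9709/1.635) = 30.8 × 0.5936 = 18.28 mA.

I ≈ 18.3 mA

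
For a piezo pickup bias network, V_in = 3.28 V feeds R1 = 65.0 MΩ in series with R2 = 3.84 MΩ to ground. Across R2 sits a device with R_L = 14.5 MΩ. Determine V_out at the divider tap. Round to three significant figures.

V_out ≈ 0.146 V

R2 ‖ R_L = (3.84 × 14.5)/(3.84 + 14.5) = 3.036 MΩ.
Now apply the divider: V_out = 3.28 × 0.04462 = 0.1464 V.
(Unloaded it would be 0.183 V; the load pulls it down.)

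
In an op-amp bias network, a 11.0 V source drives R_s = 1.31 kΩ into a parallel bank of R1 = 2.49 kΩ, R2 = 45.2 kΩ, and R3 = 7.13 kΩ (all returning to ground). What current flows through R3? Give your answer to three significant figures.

I ≈ 0.887 mA

Parallel bank: R_p = 1/(1/2.49 + 1/45.2 + 1/7.13) = 1.773 kΩ.
V_A = 11.0 × 1.773/3.083 = 6.326 V.
I(R3) = V_A / R3 = 6.326/7.13 = 0.8873 mA.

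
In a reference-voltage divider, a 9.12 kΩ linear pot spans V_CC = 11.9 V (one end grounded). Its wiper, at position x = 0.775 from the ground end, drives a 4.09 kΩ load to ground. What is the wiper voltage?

The pot divides into 2.052 kΩ above the wiper and 7.068 kΩ below.
R_L loads the lower segment: effective lower R = 2.591 kΩ.
Loaded-divider output: V_out = 11.9 × 0.5580 = 6.640 V.

V_out ≈ 6.64 V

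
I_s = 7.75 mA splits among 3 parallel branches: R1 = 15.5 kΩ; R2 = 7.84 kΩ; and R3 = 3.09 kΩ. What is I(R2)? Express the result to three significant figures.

I ≈ 1.92 mA

Total conductance ΣG = 1/15.5 + 1/7.84 + 1/3.09 = 0.5157 (units of 1/kΩ).
R2 takes the fraction G_k/ΣG = 0.1276/0.5157 = 0.2473, so I = 7.75 × 0.2473 = 1.917 mA.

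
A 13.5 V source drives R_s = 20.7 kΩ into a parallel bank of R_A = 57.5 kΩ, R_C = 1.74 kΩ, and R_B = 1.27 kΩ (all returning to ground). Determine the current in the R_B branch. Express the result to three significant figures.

Equivalent of the parallel group: R_p = 0.7249 kΩ.
V_A by voltage divider: V_A = 13.5 × 0.7249/(20.7 + 0.7249) = 0.4568 V.
Branch current I = V_A/R_B = 0.4568/1.27 = 0.3597 mA.
(Check via current divider: I_total = 0.6301 mA; share G_k/ΣG = 0.5708 → same result.)

I ≈ 0.360 mA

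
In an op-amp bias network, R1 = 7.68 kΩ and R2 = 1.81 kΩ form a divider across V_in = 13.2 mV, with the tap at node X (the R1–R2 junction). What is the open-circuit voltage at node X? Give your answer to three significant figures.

V_th ≈ 2.52 mV

V_th is the unloaded tap voltage: V_in · R2/(R1+R2) = 13.2 × 0.1907 = 2.518 mV.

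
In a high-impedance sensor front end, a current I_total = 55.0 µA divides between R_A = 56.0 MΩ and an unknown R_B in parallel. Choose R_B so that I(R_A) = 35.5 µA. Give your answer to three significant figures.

R_B ≈ 102 MΩ

In a two-way split, I_A/I_total = R_B/(R_A + R_B).
35.5/55.0 = R_B/(R_A + R_B) → R_B = R_A · (0.6455)/(1 − 0.6455) = 56.0 × 1.821 = 101.9 MΩ.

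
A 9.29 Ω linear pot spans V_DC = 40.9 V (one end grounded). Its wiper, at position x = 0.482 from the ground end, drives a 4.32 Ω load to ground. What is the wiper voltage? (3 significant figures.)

Lower segment x·R_p = 4.478 Ω; upper segment (1−x)·R_p = 4.812 Ω.
Lower segment in parallel with the load: 4.478 ‖ 4.32 = 2.199 Ω.
V_out = 40.9 × 2.199/(4.812 + 2.199) = 12.83 V.

V_out ≈ 12.8 V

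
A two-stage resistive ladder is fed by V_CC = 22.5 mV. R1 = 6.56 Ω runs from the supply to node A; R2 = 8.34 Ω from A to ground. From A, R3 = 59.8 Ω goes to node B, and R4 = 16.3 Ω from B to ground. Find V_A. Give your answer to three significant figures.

V_A ≈ 12.0 mV

Node A sees R2 in parallel with the series input of stage 2, R3 + R4 = 76.10 Ω.
Effective lower resistance at A: R2 ‖ 76.10 = 7.516 Ω.
First divider: V_A = V_CC · 7.516/(6.56 + 7.516) = 12.01 mV.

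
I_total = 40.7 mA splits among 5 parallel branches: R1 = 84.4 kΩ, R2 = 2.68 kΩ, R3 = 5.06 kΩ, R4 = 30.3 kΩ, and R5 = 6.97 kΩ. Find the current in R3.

ΣG = 1/84.4 + 1/2.68 + 1/5.06 + 1/30.3 + 1/6.97 = 0.7591.
By the current-divider rule, I = I_total · G_k/ΣG = 40.7 × 0.2604 = 10.60 mA.

I ≈ 10.6 mA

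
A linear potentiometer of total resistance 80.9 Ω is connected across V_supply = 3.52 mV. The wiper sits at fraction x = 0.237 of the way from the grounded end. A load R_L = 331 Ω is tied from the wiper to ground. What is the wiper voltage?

V_out ≈ 0.799 mV

The pot divides into 61.73 Ω above the wiper and 19.17 Ω below.
R_L loads the lower segment: effective lower R = 18.12 Ω.
V_out = 3.52 × 18.12/(61.73 + 18.12) = 0.7989 mV.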